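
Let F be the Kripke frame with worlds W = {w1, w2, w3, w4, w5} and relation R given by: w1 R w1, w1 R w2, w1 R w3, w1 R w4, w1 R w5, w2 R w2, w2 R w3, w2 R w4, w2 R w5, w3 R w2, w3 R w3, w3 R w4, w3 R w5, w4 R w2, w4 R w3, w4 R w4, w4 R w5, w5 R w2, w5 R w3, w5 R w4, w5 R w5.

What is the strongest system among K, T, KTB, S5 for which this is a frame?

T

Reflexive (axiom T): yes — every world is R-related to itself.
Symmetric (axiom B): no — w1 R w2 but not w2 R w1.
Euclidean (axiom 5): no — w1 R w2 and w1 R w1, but not w2 R w1.
So F validates K, T; KTB would additionally require R to be symmetric. The strongest is T.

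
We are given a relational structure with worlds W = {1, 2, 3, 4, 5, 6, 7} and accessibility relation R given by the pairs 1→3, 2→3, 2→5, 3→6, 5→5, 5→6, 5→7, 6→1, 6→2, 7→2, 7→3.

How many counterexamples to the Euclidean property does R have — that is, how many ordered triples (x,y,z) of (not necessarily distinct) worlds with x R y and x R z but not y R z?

18

Enumerating: (1,3,3), (2,3,3), (2,3,5), (2,5,3), (3,6,6), (5,6,5), (5,6,6), (5,6,7), (5,7,5), (5,7,6), (5,7,7), (6,1,1), (6,1,2), (6,2,1), (6,2,2), (7,2,2), (7,3,2), (7,3,3).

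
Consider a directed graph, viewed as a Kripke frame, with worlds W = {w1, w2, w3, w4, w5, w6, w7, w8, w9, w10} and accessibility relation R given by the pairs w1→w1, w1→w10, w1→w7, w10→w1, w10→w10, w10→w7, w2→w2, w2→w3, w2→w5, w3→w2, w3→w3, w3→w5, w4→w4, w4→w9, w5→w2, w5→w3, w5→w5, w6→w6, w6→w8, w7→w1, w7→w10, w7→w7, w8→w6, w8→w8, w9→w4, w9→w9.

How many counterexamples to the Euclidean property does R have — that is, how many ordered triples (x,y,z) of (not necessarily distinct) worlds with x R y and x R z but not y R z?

R is Euclidean; there are no such tuples.

0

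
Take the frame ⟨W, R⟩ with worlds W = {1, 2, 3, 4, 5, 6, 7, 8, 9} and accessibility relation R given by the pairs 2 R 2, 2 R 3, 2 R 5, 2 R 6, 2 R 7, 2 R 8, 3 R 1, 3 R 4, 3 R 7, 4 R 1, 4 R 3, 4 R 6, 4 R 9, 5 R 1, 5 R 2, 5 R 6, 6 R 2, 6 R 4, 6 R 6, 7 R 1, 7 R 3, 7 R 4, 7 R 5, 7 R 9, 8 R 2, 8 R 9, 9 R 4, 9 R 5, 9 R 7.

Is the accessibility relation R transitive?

Transitive: no — 2 R 3 and 3 R 1, but not 2 R 1.

No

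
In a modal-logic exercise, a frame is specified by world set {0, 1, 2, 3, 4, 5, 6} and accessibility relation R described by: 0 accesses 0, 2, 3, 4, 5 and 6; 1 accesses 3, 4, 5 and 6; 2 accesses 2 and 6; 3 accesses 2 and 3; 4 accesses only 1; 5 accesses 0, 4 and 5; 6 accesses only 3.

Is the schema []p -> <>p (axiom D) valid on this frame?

By correspondence theory, D is valid on a frame iff R is serial.
Serial: yes — every world has a successor (e.g. 0 R 0).

Yes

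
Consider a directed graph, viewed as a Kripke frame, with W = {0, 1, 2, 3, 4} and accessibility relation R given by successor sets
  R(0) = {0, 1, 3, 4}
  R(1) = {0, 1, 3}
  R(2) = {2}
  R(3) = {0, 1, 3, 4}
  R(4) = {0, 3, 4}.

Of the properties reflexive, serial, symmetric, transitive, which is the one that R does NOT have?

transitive

Reflexive: yes — every world is R-related to itself.
Serial: yes — every world has a successor (e.g. 0 R 0).
Symmetric: yes — every pair in R has its reverse in R.
Transitive: no — 1 R 0 and 0 R 4, but not 1 R 4.
Only transitive fails.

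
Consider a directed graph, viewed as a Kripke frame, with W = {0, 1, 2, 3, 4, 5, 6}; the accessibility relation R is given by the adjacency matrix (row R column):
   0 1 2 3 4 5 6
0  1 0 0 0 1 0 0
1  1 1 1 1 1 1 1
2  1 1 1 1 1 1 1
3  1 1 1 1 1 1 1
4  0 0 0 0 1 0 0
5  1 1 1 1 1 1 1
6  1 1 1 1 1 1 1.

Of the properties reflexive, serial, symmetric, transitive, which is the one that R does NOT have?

symmetric

Reflexive: yes — every world is R-related to itself.
Serial: yes — every world has a successor (e.g. 0 R 0).
Symmetric: no — 0 R 4 but not 4 R 0.
Transitive: yes — every two-step R-path is closed by a direct edge.
Only symmetric fails.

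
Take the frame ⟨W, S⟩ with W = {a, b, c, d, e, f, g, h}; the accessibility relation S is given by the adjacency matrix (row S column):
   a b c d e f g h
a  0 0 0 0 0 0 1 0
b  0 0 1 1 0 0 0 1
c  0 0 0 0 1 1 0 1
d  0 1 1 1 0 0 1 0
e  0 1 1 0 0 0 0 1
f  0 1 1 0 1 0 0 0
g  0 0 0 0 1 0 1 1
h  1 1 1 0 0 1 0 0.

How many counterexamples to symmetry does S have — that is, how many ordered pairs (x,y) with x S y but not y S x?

Enumerating: (a,g), (b,c), (d,c), (d,g), (e,b), (e,h), (f,b), (f,e), (g,e), (g,h), (h,a), (h,f).

12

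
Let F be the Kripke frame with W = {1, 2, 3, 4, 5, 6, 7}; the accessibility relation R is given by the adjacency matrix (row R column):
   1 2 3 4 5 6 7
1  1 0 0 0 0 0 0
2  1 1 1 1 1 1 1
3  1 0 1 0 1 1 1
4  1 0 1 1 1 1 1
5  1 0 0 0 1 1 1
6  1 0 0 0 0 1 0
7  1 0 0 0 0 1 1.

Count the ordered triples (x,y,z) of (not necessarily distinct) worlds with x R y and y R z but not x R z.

0

R is transitive; there are no such tuples.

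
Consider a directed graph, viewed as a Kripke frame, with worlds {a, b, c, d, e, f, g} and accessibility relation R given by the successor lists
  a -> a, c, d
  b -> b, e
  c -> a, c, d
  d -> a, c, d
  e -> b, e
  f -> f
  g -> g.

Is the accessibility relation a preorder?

Reflexive: yes — every world is R-related to itself.
Transitive: yes — every two-step R-path is closed by a direct edge.
So R is a preorder.

Yes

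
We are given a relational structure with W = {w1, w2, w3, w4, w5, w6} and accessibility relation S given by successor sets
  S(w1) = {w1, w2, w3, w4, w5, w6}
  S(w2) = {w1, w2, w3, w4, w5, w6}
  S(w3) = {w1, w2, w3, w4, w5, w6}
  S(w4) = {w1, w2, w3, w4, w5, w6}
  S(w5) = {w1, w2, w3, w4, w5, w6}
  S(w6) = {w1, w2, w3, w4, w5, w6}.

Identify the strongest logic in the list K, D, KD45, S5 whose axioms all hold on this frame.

S5

Serial (axiom D): yes — every world has a successor (e.g. w1 S w1).
Euclidean (axiom 5): yes — any two successors of a common world are S-related.
Transitive (axiom 4): yes — every two-step S-path is closed by a direct edge.
Reflexive (axiom T): yes — every world is S-related to itself.
So F validates K, D, KD45, S5. The strongest is S5.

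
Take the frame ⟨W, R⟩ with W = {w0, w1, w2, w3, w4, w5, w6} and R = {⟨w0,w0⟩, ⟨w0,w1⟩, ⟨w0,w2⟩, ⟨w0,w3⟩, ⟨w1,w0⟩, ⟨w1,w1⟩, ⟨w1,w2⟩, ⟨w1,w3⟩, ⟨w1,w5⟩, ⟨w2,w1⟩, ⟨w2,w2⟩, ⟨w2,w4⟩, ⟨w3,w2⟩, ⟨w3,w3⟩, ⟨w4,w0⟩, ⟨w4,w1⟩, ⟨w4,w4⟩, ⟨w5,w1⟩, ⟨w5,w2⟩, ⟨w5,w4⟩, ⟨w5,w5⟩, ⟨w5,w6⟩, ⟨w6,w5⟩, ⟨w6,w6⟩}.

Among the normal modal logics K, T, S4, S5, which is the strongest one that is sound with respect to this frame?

Reflexive (axiom T): yes — every world is R-related to itself.
Transitive (axiom 4): no — w0 R w1 and w1 R w5, but not w0 R w5.
Euclidean (axiom 5): no — w0 R w2 and w0 R w3, but not w2 R w3.
So F validates K, T; S4 would additionally require R to be transitive. The strongest is T.

T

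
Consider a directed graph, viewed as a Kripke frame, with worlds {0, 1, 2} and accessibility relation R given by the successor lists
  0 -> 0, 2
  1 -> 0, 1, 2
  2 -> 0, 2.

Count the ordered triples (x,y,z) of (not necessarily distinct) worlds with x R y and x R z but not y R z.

Enumerating: (1,0,1), (1,2,1).

2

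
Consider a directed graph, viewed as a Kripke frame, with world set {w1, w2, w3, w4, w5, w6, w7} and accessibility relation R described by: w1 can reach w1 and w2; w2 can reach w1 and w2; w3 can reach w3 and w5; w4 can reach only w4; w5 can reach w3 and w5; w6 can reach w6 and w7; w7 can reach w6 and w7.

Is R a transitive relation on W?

Transitive: yes — every two-step R-path is closed by a direct edge.

Yes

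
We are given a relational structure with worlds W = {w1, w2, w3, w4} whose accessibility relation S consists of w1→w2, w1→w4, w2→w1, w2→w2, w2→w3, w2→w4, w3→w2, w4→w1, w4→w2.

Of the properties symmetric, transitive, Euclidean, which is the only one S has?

symmetric

Symmetric: yes — every pair in S has its reverse in S.
Transitive: no — w1 S w2 and w2 S w3, but not w1 S w3.
Euclidean: no — w2 S w1 and w2 S w3, but not w1 S w3.
Only symmetric holds.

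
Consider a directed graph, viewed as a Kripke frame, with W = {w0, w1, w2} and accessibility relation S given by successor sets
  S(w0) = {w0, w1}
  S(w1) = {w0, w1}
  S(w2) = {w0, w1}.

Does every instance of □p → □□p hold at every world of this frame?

Yes

Axiom 4 corresponds to the accessibility relation being transitive.
Transitive: yes — every two-step S-path is closed by a direct edge.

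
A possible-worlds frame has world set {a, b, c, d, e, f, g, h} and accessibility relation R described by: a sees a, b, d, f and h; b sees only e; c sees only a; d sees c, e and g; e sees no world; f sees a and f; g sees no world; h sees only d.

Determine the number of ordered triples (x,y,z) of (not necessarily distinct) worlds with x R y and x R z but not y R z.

28

Enumerating: (a,b,a), (a,b,b), (a,b,d), (a,b,f), (a,b,h), (a,d,a), (a,d,b), (a,d,d), (a,d,f), (a,d,h), (a,f,b), (a,f,d), … and 16 more.
Total: 28.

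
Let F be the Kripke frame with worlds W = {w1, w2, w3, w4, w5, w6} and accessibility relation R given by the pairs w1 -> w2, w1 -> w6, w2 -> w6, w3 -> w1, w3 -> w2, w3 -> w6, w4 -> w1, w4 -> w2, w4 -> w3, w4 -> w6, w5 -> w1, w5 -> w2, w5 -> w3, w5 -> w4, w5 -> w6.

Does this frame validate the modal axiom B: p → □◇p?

The schema B characterises exactly the symmetric frames.
Symmetric: no — w1 R w2 but not w2 R w1.

No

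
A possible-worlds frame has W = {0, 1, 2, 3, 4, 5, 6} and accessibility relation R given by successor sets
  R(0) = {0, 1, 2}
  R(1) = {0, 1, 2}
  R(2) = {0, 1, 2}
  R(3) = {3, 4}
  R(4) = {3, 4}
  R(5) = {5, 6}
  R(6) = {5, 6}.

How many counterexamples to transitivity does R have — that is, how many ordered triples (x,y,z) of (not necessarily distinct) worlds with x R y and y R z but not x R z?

0

R is transitive; there are no such tuples.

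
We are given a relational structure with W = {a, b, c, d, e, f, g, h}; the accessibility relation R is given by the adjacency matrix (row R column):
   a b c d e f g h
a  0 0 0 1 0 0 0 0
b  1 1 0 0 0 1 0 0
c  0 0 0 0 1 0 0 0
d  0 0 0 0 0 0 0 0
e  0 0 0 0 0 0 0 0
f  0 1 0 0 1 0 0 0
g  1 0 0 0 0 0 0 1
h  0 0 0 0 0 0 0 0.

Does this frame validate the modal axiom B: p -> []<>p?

By correspondence theory, B is valid on a frame iff R is symmetric.
Symmetric: no — a R d but not d R a.

No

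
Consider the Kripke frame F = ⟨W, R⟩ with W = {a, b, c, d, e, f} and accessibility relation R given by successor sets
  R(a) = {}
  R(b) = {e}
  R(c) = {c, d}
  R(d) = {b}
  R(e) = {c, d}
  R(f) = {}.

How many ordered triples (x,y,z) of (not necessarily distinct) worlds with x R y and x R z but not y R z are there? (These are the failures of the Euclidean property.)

6

Enumerating: (b,e,e), (c,d,c), (c,d,d), (d,b,b), (e,d,c), (e,d,d).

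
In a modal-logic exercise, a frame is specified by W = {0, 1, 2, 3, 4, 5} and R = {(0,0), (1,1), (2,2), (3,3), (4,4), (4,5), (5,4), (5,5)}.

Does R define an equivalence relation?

Yes

Reflexive: yes — every world is R-related to itself.
Symmetric: yes — every pair in R has its reverse in R.
Transitive: yes — every two-step R-path is closed by a direct edge.
So R is an equivalence relation.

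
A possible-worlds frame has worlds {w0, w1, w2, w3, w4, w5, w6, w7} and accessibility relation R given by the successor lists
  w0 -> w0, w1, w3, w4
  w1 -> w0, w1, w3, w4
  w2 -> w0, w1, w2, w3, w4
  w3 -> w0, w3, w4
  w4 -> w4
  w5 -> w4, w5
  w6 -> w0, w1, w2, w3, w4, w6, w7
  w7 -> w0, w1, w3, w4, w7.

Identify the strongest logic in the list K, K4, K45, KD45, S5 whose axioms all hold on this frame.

K

Transitive (axiom 4): no — w3 R w0 and w0 R w1, but not w3 R w1.
Euclidean (axiom 5): no — w0 R w3 and w0 R w1, but not w3 R w1.
Serial (axiom D): yes — every world has a successor (e.g. w0 R w0).
Reflexive (axiom T): yes — every world is R-related to itself.
So F validates K; K4 would additionally require R to be transitive. The strongest is K.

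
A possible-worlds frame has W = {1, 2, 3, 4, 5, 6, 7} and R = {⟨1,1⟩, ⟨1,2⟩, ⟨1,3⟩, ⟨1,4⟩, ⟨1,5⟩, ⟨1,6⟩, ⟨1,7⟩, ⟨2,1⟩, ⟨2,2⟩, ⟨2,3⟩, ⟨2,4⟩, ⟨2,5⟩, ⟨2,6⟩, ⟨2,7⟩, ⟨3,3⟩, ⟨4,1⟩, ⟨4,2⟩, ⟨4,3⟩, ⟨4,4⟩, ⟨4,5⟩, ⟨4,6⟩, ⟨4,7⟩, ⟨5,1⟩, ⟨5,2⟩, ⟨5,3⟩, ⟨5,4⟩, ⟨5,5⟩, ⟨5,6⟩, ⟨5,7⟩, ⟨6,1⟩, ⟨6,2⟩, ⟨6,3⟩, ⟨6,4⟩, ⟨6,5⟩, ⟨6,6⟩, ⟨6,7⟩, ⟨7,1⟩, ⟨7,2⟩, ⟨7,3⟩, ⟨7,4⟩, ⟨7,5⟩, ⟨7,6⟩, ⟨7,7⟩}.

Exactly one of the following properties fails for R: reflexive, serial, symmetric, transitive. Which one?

symmetric

Reflexive: yes — every world is R-related to itself.
Serial: yes — every world has a successor (e.g. 1 R 1).
Symmetric: no — 1 R 3 but not 3 R 1.
Transitive: yes — every two-step R-path is closed by a direct edge.
Only symmetric fails.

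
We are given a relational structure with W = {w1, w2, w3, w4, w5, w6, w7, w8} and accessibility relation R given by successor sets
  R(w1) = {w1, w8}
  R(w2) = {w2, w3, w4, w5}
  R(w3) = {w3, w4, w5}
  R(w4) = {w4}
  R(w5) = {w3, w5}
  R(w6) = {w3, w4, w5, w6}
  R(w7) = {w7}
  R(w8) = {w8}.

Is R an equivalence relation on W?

No

Reflexive: yes — every world is R-related to itself.
Symmetric: no — w1 R w8 but not w8 R w1.
Transitive: no — w5 R w3 and w3 R w4, but not w5 R w4.
So R is not an equivalence relation.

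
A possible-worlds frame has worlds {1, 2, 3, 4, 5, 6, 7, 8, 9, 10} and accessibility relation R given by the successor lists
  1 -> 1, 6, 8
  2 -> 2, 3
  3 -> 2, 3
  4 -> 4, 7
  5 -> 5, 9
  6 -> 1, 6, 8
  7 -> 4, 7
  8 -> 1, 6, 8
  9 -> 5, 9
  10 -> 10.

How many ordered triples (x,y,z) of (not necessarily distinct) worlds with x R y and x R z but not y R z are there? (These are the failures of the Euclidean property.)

0

R is Euclidean; there are no such tuples.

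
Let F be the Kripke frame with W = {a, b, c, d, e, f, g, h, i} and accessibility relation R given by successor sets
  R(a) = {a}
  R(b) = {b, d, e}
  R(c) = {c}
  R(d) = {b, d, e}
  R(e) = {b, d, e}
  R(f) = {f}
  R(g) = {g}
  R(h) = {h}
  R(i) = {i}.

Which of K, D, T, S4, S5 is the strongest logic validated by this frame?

S5

Serial (axiom D): yes — every world has a successor (e.g. a R a).
Reflexive (axiom T): yes — every world is R-related to itself.
Transitive (axiom 4): yes — every two-step R-path is closed by a direct edge.
Euclidean (axiom 5): yes — any two successors of a common world are R-related.
So F validates K, D, T, S4, S5. The strongest is S5.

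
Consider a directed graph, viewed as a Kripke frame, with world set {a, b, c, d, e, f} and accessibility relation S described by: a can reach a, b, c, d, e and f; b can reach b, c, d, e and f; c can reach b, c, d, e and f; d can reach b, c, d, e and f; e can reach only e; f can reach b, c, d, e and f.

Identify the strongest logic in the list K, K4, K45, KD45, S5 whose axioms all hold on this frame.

Transitive (axiom 4): yes — every two-step S-path is closed by a direct edge.
Euclidean (axiom 5): no — a S e and a S b, but not e S b.
Serial (axiom D): yes — every world has a successor (e.g. a S a).
Reflexive (axiom T): yes — every world is S-related to itself.
So F validates K, K4; K45 would additionally require S to be Euclidean. The strongest is K4.

K4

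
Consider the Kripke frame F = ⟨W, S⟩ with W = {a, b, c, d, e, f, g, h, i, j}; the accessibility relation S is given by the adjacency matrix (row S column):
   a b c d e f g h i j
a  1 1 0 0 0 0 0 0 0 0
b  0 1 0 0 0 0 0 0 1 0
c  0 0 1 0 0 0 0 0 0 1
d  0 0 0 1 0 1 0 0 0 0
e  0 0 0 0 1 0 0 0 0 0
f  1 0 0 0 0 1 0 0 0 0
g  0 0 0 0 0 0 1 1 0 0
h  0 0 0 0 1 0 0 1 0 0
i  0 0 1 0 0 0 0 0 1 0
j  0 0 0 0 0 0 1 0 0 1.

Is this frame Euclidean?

Euclidean: no — a S b and a S a, but not b S a.

No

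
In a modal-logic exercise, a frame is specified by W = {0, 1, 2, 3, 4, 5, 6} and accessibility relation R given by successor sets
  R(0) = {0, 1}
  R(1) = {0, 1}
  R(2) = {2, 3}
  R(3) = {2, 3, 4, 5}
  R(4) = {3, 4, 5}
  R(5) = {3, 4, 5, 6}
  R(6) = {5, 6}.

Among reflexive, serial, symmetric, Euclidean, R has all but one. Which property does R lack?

Reflexive: yes — every world is R-related to itself.
Serial: yes — every world has a successor (e.g. 0 R 0).
Symmetric: yes — every pair in R has its reverse in R.
Euclidean: no — 3 R 2 and 3 R 4, but not 2 R 4.
Only Euclidean fails.

Euclidean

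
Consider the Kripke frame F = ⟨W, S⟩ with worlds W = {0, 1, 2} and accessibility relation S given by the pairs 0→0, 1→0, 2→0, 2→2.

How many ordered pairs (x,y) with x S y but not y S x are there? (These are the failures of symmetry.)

Enumerating: (1,0), (2,0).

2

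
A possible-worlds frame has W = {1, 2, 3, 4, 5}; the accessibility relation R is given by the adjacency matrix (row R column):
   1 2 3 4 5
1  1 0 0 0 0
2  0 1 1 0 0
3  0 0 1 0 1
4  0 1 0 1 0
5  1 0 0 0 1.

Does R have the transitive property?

No

Transitive: no — 2 R 3 and 3 R 5, but not 2 R 5.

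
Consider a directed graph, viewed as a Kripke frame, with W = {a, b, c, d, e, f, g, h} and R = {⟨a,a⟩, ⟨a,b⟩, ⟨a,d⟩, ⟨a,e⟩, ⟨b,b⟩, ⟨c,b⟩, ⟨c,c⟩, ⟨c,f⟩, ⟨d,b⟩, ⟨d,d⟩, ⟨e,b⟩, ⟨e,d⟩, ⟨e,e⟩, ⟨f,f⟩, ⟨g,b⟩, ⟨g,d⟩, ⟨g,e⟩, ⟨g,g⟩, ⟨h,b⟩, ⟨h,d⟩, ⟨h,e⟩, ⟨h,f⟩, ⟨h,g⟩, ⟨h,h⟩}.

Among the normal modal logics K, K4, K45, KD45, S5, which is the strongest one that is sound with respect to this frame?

Transitive (axiom 4): yes — every two-step R-path is closed by a direct edge.
Euclidean (axiom 5): no — a R b and a R d, but not b R d.
Serial (axiom D): yes — every world has a successor (e.g. a R a).
Reflexive (axiom T): yes — every world is R-related to itself.
So F validates K, K4; K45 would additionally require R to be Euclidean. The strongest is K4.

K4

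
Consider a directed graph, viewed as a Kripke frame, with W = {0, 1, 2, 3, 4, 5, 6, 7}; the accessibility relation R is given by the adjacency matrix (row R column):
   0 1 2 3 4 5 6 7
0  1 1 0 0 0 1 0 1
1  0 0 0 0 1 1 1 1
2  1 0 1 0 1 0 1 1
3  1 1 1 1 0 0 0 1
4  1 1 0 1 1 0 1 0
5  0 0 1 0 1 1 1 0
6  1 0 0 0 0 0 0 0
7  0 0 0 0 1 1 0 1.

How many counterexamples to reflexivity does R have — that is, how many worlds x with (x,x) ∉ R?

Enumerating: 1, 6.

2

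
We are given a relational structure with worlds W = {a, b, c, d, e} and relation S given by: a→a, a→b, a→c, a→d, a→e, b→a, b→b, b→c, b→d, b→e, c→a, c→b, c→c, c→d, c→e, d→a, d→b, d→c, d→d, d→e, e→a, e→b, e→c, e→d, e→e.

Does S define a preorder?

Yes

Reflexive: yes — every world is S-related to itself.
Transitive: yes — every two-step S-path is closed by a direct edge.
So S is a preorder.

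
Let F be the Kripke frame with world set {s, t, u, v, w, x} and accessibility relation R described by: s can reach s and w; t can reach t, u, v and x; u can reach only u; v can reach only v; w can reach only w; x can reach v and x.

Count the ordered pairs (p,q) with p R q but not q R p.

Enumerating: (s,w), (t,u), (t,v), (t,x), (x,v).

5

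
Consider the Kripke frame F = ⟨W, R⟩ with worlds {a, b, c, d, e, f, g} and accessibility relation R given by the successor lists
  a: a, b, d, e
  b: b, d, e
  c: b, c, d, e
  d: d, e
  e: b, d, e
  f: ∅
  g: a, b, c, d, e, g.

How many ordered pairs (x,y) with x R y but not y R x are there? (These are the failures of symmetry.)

Enumerating: (a,b), (a,d), (a,e), (b,d), (c,b), (c,d), (c,e), (g,a), (g,b), (g,c), (g,d), (g,e).

12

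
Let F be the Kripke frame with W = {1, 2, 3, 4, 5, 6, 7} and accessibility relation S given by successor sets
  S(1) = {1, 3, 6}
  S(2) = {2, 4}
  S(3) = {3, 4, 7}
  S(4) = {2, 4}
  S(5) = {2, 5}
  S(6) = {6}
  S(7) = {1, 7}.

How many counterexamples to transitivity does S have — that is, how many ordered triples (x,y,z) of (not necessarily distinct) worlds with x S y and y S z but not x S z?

7

Enumerating: (1,3,4), (1,3,7), (3,4,2), (3,7,1), (5,2,4), (7,1,3), (7,1,6).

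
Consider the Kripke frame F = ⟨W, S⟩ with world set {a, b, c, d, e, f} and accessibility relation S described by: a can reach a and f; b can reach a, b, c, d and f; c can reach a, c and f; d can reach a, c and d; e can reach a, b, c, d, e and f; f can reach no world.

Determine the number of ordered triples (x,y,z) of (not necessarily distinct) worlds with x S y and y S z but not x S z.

Enumerating: (d,a,f), (d,c,f).

2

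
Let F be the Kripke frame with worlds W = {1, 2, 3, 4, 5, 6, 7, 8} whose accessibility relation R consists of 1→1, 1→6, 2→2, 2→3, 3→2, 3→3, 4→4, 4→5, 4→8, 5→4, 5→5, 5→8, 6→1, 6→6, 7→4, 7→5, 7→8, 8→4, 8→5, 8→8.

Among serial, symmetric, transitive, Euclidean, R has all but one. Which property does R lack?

symmetric

Serial: yes — every world has a successor (e.g. 1 R 1).
Symmetric: no — 7 R 4 but not 4 R 7.
Transitive: yes — every two-step R-path is closed by a direct edge.
Euclidean: yes — any two successors of a common world are R-related.
Only symmetric fails.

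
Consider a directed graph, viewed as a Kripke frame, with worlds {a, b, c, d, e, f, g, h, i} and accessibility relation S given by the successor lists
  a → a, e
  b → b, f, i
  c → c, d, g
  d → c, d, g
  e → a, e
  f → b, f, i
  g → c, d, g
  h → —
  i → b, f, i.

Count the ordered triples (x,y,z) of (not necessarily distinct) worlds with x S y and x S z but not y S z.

0

S is Euclidean; there are no such tuples.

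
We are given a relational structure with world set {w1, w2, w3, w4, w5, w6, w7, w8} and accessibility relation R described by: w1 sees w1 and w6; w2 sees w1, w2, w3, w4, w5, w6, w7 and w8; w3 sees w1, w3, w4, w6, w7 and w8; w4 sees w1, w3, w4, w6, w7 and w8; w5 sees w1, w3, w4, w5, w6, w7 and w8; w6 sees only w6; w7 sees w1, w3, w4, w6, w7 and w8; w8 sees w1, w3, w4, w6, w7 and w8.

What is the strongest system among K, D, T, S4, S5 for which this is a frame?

Serial (axiom D): yes — every world has a successor (e.g. w1 R w1).
Reflexive (axiom T): yes — every world is R-related to itself.
Transitive (axiom 4): yes — every two-step R-path is closed by a direct edge.
Euclidean (axiom 5): no — w2 R w1 and w2 R w3, but not w1 R w3.
So F validates K, D, T, S4; S5 would additionally require R to be Euclidean. The strongest is S4.

S4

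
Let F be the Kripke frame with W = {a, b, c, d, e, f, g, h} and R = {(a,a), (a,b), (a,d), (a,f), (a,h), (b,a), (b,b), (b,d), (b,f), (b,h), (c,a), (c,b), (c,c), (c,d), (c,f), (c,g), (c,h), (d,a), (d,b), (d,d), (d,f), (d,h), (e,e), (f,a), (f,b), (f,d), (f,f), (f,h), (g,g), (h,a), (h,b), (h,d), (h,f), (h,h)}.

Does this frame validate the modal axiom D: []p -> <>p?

By correspondence theory, D is valid on a frame iff R is serial.
Serial: yes — every world has a successor (e.g. a R a).

Yes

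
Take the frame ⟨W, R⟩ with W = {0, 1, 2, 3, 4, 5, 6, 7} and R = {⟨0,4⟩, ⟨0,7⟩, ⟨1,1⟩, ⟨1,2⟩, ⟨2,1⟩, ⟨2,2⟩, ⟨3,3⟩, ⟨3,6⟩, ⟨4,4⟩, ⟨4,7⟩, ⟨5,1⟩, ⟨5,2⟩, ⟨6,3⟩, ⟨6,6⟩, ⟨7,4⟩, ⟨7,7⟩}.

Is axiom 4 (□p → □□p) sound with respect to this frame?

By correspondence theory, 4 is valid on a frame iff R is transitive.
Transitive: yes — every two-step R-path is closed by a direct edge.

Yes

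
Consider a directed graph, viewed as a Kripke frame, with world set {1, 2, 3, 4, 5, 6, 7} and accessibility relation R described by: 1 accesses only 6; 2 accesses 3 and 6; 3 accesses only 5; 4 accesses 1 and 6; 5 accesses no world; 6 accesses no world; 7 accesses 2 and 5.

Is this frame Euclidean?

No

Euclidean: no — 2 R 3 and 2 R 6, but not 3 R 6.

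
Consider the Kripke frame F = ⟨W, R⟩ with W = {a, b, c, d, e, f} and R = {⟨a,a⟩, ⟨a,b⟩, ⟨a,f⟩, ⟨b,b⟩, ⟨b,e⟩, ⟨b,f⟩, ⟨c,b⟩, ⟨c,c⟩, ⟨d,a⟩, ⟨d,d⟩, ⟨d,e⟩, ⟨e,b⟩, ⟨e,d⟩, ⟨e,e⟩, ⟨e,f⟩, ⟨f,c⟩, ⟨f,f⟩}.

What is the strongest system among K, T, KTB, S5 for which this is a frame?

Reflexive (axiom T): yes — every world is R-related to itself.
Symmetric (axiom B): no — a R b but not b R a.
Euclidean (axiom 5): no — a R f and a R b, but not f R b.
So F validates K, T; KTB would additionally require R to be symmetric. The strongest is T.

T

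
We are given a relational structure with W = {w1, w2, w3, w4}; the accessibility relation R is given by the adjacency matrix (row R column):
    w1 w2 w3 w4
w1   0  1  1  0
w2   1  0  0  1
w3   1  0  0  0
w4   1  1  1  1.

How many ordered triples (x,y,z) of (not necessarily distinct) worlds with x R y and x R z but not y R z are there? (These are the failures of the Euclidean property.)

Enumerating: (w1,w2,w2), (w1,w2,w3), (w1,w3,w2), (w1,w3,w3), (w2,w1,w1), (w2,w1,w4), (w3,w1,w1), (w4,w1,w1), (w4,w1,w4), (w4,w2,w2), (w4,w2,w3), (w4,w3,w2), (w4,w3,w3), (w4,w3,w4).

14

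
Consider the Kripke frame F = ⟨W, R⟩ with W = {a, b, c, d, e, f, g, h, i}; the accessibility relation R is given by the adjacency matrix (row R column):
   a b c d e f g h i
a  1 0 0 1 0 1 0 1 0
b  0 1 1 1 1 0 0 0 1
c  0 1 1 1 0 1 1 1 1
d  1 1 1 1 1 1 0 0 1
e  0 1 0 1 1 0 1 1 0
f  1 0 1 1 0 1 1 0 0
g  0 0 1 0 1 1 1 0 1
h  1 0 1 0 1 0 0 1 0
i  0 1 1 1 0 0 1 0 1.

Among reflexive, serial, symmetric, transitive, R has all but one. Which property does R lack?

Reflexive: yes — every world is R-related to itself.
Serial: yes — every world has a successor (e.g. a R a).
Symmetric: yes — every pair in R has its reverse in R.
Transitive: no — a R d and d R b, but not a R b.
Only transitive fails.

transitive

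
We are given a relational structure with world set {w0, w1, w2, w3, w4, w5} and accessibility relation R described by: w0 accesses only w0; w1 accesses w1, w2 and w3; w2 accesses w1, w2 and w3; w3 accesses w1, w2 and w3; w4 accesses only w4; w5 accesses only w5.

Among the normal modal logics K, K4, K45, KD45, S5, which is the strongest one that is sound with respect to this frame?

Transitive (axiom 4): yes — every two-step R-path is closed by a direct edge.
Euclidean (axiom 5): yes — any two successors of a common world are R-related.
Serial (axiom D): yes — every world has a successor (e.g. w0 R w0).
Reflexive (axiom T): yes — every world is R-related to itself.
So F validates K, K4, K45, KD45, S5. The strongest is S5.

S5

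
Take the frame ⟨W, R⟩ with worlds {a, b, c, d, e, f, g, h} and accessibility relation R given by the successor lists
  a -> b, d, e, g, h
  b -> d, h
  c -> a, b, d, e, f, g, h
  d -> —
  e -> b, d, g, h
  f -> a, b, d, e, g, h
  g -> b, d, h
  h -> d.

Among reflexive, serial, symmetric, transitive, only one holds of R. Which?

transitive

Reflexive: no — a is not related to itself.
Serial: no — d has no R-successor.
Symmetric: no — a R b but not b R a.
Transitive: yes — every two-step R-path is closed by a direct edge.
Only transitive holds.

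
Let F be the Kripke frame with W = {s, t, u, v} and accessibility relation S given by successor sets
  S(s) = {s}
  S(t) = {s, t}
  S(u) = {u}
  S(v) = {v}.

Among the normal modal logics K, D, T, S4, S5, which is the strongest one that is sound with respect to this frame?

Serial (axiom D): yes — every world has a successor (e.g. s S s).
Reflexive (axiom T): yes — every world is S-related to itself.
Transitive (axiom 4): yes — every two-step S-path is closed by a direct edge.
Euclidean (axiom 5): no — t S s and t S t, but not s S t.
So F validates K, D, T, S4; S5 would additionally require S to be Euclidean. The strongest is S4.

S4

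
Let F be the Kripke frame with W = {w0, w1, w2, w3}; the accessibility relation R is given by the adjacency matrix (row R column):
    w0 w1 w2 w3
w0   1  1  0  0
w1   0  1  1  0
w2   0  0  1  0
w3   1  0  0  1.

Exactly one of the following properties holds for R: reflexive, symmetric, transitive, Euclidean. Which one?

Reflexive: yes — every world is R-related to itself.
Symmetric: no — w0 R w1 but not w1 R w0.
Transitive: no — w0 R w1 and w1 R w2, but not w0 R w2.
Euclidean: no — w0 R w1 and w0 R w0, but not w1 R w0.
Only reflexive holds.

reflexive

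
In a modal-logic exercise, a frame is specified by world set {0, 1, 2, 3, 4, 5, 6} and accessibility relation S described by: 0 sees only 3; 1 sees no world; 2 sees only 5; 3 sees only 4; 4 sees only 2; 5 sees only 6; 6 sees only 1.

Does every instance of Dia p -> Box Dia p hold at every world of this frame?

Axiom 5 corresponds to the accessibility relation being Euclidean.
Euclidean: no — 0 S 3 and 0 S 3, but not 3 S 3.

No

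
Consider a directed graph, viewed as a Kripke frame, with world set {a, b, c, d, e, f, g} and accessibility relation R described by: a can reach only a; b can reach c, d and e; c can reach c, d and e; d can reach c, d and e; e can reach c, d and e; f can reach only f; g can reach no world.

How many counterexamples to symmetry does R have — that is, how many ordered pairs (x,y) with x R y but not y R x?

Enumerating: (b,c), (b,d), (b,e).

3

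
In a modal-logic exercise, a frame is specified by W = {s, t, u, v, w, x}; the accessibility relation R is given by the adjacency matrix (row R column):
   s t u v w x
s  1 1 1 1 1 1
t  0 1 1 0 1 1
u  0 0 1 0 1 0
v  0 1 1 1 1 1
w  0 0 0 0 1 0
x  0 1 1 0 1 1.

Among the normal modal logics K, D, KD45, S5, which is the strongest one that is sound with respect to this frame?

D

Serial (axiom D): yes — every world has a successor (e.g. s R s).
Euclidean (axiom 5): no — s R t and s R v, but not t R v.
Transitive (axiom 4): yes — every two-step R-path is closed by a direct edge.
Reflexive (axiom T): yes — every world is R-related to itself.
So F validates K, D; KD45 would additionally require R to be Euclidean. The strongest is D.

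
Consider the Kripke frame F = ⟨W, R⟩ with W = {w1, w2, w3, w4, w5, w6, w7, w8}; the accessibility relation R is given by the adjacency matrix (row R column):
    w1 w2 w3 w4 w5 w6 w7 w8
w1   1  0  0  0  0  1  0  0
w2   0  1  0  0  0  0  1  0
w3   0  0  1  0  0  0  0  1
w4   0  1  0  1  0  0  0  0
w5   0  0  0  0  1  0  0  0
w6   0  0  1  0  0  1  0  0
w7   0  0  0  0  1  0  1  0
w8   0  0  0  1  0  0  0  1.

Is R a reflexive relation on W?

Reflexive: yes — every world is R-related to itself.

Yes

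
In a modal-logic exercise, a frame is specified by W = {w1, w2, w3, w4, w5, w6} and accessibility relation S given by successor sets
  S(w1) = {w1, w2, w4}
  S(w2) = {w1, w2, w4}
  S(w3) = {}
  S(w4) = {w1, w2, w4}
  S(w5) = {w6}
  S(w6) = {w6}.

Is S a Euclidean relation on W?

Euclidean: yes — any two successors of a common world are S-related.

Yes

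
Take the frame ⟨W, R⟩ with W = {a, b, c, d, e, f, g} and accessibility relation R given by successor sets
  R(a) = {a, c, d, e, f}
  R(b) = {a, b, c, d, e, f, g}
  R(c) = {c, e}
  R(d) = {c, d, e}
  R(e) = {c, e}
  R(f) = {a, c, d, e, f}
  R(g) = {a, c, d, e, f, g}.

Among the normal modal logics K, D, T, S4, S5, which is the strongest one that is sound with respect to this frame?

S4

Serial (axiom D): yes — every world has a successor (e.g. a R a).
Reflexive (axiom T): yes — every world is R-related to itself.
Transitive (axiom 4): yes — every two-step R-path is closed by a direct edge.
Euclidean (axiom 5): no — a R c and a R d, but not c R d.
So F validates K, D, T, S4; S5 would additionally require R to be Euclidean. The strongest is S4.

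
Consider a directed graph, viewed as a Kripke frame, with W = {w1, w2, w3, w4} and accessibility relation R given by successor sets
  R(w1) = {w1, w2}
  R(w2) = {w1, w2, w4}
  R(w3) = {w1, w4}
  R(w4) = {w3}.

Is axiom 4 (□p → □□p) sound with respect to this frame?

By correspondence theory, 4 is valid on a frame iff R is transitive.
Transitive: no — w1 R w2 and w2 R w4, but not w1 R w4.

No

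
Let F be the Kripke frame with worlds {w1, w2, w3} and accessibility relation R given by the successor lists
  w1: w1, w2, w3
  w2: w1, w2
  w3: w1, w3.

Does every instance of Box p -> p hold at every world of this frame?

By correspondence theory, T is valid on a frame iff R is reflexive.
Reflexive: yes — every world is R-related to itself.

Yes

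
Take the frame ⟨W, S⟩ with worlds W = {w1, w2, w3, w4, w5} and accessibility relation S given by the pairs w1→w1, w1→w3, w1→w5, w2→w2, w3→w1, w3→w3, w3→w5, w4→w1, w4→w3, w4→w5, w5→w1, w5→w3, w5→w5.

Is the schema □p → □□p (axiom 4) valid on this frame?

Axiom 4 corresponds to the accessibility relation being transitive.
Transitive: yes — every two-step S-path is closed by a direct edge.

Yes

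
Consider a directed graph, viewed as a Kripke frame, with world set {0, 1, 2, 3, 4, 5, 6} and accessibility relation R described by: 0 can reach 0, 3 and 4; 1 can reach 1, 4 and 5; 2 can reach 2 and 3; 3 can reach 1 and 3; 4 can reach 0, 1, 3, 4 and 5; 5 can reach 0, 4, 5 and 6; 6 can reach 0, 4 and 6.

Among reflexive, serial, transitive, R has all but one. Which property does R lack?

transitive

Reflexive: yes — every world is R-related to itself.
Serial: yes — every world has a successor (e.g. 0 R 0).
Transitive: no — 0 R 3 and 3 R 1, but not 0 R 1.
Only transitive fails.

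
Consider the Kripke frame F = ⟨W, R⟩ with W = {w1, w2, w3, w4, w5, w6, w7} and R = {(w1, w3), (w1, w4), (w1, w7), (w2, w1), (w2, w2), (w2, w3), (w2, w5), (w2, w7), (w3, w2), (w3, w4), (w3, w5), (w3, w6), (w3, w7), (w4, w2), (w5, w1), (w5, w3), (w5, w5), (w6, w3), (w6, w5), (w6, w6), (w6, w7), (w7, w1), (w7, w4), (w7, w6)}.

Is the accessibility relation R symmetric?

Symmetric: no — w1 R w3 but not w3 R w1.

No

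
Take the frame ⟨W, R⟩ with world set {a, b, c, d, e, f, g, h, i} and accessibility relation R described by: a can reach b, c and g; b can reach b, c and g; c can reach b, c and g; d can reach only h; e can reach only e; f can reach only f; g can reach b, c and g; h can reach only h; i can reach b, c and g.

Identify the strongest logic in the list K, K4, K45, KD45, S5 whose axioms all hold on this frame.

KD45

Transitive (axiom 4): yes — every two-step R-path is closed by a direct edge.
Euclidean (axiom 5): yes — any two successors of a common world are R-related.
Serial (axiom D): yes — every world has a successor (e.g. a R b).
Reflexive (axiom T): no — a is not related to itself.
So F validates K, K4, K45, KD45; S5 would additionally require R to be reflexive. The strongest is KD45.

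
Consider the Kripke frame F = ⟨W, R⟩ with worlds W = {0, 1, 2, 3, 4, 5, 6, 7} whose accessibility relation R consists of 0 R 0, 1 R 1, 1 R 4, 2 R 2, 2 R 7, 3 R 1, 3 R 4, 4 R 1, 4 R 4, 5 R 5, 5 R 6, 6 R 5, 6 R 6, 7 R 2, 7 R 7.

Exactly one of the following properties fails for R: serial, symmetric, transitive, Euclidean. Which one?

Serial: yes — every world has a successor (e.g. 0 R 0).
Symmetric: no — 3 R 1 but not 1 R 3.
Transitive: yes — every two-step R-path is closed by a direct edge.
Euclidean: yes — any two successors of a common world are R-related.
Only symmetric fails.

symmetric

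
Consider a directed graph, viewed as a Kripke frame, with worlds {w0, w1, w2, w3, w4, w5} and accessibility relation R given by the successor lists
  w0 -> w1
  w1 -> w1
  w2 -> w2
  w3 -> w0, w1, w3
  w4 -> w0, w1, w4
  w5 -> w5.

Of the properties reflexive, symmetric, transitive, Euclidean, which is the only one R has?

transitive

Reflexive: no — w0 is not related to itself.
Symmetric: no — w0 R w1 but not w1 R w0.
Transitive: yes — every two-step R-path is closed by a direct edge.
Euclidean: no — w3 R w1 and w3 R w0, but not w1 R w0.
Only transitive holds.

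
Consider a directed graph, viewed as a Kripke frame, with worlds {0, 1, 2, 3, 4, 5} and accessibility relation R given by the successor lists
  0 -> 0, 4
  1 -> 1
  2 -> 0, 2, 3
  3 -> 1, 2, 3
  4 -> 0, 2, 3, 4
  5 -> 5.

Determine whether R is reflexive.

Reflexive: yes — every world is R-related to itself.

Yes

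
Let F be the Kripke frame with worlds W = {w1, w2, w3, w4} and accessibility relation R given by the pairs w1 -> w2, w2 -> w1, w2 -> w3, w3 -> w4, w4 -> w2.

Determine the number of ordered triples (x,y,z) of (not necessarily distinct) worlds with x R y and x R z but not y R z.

7

Enumerating: (w1,w2,w2), (w2,w1,w1), (w2,w1,w3), (w2,w3,w1), (w2,w3,w3), (w3,w4,w4), (w4,w2,w2).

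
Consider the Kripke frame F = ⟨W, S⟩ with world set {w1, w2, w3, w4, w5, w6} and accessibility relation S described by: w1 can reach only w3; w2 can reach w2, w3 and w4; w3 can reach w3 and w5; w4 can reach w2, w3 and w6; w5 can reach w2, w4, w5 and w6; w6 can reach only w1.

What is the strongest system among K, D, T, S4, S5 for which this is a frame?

D

Serial (axiom D): yes — every world has a successor (e.g. w1 S w3).
Reflexive (axiom T): no — w1 is not related to itself.
Transitive (axiom 4): no — w1 S w3 and w3 S w5, but not w1 S w5.
Euclidean (axiom 5): no — w2 S w3 and w2 S w4, but not w3 S w4.
So F validates K, D; T would additionally require S to be reflexive. The strongest is D.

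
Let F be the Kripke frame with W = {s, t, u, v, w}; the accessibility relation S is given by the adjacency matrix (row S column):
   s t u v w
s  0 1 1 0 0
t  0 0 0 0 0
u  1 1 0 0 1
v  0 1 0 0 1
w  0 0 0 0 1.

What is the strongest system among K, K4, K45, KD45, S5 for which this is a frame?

K

Transitive (axiom 4): no — s S u and u S w, but not s S w.
Euclidean (axiom 5): no — s S t and s S u, but not t S u.
Serial (axiom D): no — t has no S-successor.
Reflexive (axiom T): no — s is not related to itself.
So F validates K; K4 would additionally require S to be transitive. The strongest is K.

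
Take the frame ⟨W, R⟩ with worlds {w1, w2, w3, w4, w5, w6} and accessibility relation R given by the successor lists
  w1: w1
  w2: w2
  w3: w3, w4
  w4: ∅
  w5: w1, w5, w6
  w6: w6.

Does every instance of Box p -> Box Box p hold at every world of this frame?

By correspondence theory, 4 is valid on a frame iff R is transitive.
Transitive: yes — every two-step R-path is closed by a direct edge.

Yes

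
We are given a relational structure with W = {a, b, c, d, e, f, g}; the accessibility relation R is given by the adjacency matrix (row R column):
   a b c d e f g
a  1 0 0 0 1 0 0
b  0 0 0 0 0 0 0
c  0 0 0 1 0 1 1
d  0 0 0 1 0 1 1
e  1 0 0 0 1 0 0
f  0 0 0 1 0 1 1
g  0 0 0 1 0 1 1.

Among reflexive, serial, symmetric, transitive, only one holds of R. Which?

Reflexive: no — b is not related to itself.
Serial: no — b has no R-successor.
Symmetric: no — c R d but not d R c.
Transitive: yes — every two-step R-path is closed by a direct edge.
Only transitive holds.

transitive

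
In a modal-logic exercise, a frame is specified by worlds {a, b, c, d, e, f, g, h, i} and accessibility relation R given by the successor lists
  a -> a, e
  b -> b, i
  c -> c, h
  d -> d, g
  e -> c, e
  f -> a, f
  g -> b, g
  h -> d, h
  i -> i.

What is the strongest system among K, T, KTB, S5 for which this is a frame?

Reflexive (axiom T): yes — every world is R-related to itself.
Symmetric (axiom B): no — a R e but not e R a.
Euclidean (axiom 5): no — a R e and a R a, but not e R a.
So F validates K, T; KTB would additionally require R to be symmetric. The strongest is T.

T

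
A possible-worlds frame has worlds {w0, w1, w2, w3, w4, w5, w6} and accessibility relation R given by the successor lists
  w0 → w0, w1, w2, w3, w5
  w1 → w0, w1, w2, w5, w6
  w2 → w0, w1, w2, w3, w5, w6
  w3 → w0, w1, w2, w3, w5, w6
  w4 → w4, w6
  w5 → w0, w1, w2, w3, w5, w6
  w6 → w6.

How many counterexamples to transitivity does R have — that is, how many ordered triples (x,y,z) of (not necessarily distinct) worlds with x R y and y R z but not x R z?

7

Enumerating: (w0,w1,w6), (w0,w2,w6), (w0,w3,w6), (w0,w5,w6), (w1,w0,w3), (w1,w2,w3), (w1,w5,w3).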